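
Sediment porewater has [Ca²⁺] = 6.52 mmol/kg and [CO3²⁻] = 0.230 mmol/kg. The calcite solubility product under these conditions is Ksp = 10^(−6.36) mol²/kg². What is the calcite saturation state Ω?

Ω = 3.44

Ksp = 10^(−6.36) = 4.365×10^-7
Ω = [Ca²⁺][CO3²⁻]/Ksp = (6.52×10^-3)(0.230×10^-3) / 4.365×10^-7 = 3.44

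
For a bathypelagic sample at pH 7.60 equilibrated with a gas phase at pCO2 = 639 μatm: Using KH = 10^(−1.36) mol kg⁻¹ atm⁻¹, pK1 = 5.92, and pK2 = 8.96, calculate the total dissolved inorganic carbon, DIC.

[CO2*] = KH · pCO2 = 10^(−1.36) × 639×10^-6 = 2.789×10^-5 mol/kg
α₀ = 1/(1 + K1/[H⁺] + K1K2/[H⁺]²) = 1/(1 + 10^+1.68 + 10^+0.32) = 0.01963
DIC = [CO2*]/α₀ = 2.789×10^-5 / 0.01963 = 1.42 mmol/kg

DIC = 1.42 mmol/kg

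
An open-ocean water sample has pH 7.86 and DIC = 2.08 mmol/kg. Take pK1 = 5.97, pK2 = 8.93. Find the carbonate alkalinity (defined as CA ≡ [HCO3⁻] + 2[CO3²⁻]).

CA = [HCO3⁻] + 2[CO3²⁻] = (α₁ + 2α₂)·DIC
At pH 7.86: [H⁺]/K1 = 10^-1.89 = 0.012882, K2/[H⁺] = 10^-1.07 = 0.085114
α₁ = 1/(1 + 0.012882 + 0.085114) = 1/1.0980 = 0.9107; α₂ = α₁·K2/[H⁺] = 0.07752
α₁ + 2α₂ = 1.0658
CA = 1.0658 × 2.08 = 2.22 mmol/kg

CA = 2.22 mmol/kg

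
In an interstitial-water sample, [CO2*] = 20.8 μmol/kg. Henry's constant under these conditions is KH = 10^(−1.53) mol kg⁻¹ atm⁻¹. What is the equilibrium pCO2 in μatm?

KH = 10^(−1.53) = 2.951×10^-2 mol kg⁻¹ atm⁻¹
pCO2 = [CO2*]/KH = 20.8×10^-6 / 2.951×10^-2 = 7.05×10^-4 atm = 705 μatm

pCO2 = 705 μatm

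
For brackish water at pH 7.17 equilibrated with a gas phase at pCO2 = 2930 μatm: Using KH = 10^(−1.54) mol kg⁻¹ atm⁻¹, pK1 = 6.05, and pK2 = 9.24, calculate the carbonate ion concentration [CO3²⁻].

[CO2*] = KH · pCO2 = 10^(−1.54) × 2930×10^-6 = 8.450×10^-5 mol/kg
α₀ = 1/(1 + K1/[H⁺] + K1K2/[H⁺]²) = 1/(1 + 10^+1.12 + 10^-0.95) = 0.06996
DIC = [CO2*]/α₀ = 8.450×10^-5 / 0.06996 = 1.208 mmol/kg
[CO3²⁻] = α₂·DIC; α₂ = 0.007849, so [CO3²⁻] = 0.007849 × 1.208 = 0.00948 mmol/kg = 9.48 μmol/kg

[CO3²⁻] = 9.48 μmol/kg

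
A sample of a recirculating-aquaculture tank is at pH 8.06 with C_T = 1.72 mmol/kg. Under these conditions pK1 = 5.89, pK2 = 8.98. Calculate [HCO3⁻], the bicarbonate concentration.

[HCO3⁻] = 1.53 mmol/kg

α₁ = 1 / (1 + [H⁺]/K1 + K2/[H⁺]) = 1 / (1 + 10^-2.17 + 10^-0.92)
   = 1 / (1 + 0.0067608 + 0.12023) = 1/1.1270 = 0.8873
[HCO3⁻] = α₁ × DIC = 0.8873 × 1.72 = 1.53 mmol/kg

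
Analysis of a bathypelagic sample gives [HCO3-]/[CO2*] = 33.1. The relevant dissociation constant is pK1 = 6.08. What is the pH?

From K1 = [H⁺][HCO3-]/[CO2*]:  pH = pK1 + log₁₀([HCO3-]/[CO2*])
log₁₀(33.1) = +1.520
pH = 6.08 + (+1.520) = 7.60

pH = 7.60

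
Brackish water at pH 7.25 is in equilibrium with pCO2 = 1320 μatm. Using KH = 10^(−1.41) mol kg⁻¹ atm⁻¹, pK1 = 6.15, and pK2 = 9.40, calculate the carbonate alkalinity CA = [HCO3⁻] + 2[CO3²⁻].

CA = 0.656 mmol/kg

[CO2*] = KH · pCO2 = 10^(−1.41) × 1320×10^-6 = 5.135×10^-5 mol/kg
α₀ = 1/(1 + K1/[H⁺] + K1K2/[H⁺]²) = 1/(1 + 10^+1.10 + 10^-1.05) = 0.07311
DIC = [CO2*]/α₀ = 5.135×10^-5 / 0.07311 = 0.7024 mmol/kg
CA = (α₁ + 2α₂)·DIC = (0.9204 + 2×0.006516) × 0.7024 = 0.656 mmol/kg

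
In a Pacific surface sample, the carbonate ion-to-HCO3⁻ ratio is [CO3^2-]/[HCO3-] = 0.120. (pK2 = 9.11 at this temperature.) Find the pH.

pH = 8.19

From K2 = [H⁺][CO3^2-]/[HCO3-]:  pH = pK2 + log₁₀([CO3^2-]/[HCO3-])
log₁₀(0.120) = -0.921
pH = 9.11 + (-0.921) = 8.19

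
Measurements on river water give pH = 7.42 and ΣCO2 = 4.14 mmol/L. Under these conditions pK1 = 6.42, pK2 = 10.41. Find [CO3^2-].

[CO3²⁻] = 3.85 μmol/L

α₂ = 1 / (1 + [H⁺]/K2 + [H⁺]²/(K1K2)) = 1 / (1 + 10^+2.99 + 10^+1.99)
   = 1 / (1 + 977.24 + 97.724) = 1/1076.0 = 0.0009294
[CO3²⁻] = α₂ × DIC = 0.0009294 × 4.14 = 0.00385 mmol/L = 3.85 μmol/L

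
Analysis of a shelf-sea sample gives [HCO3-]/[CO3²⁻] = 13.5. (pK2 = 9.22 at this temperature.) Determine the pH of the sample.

From K2 = [H⁺][CO3²⁻]/[HCO3-]:  pH = pK2 − log₁₀([HCO3-]/[CO3²⁻])
log₁₀(13.5) = +1.130
pH = 9.22 − (+1.130) = 8.09

pH = 8.09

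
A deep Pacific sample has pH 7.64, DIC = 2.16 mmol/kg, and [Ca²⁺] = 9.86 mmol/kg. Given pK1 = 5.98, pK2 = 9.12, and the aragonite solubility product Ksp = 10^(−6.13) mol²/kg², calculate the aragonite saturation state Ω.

α₂ = 1 / (1 + [H⁺]/K2 + [H⁺]²/(K1K2)) = 1 / (1 + 10^+1.48 + 10^-0.18)
   = 1 / (1 + 30.200 + 0.66069) = 1/31.860 = 0.03139
[CO3²⁻] = α₂ × DIC = 0.03139 × 2.16 = 0.06780 mmol/kg
Ksp = 10^(−6.13) = 7.413×10^-7
Ω = [Ca²⁺][CO3²⁻]/Ksp = (9.86×10^-3)(6.780×10^-5) / 7.413×10^-7 = 0.902

Ω = 0.902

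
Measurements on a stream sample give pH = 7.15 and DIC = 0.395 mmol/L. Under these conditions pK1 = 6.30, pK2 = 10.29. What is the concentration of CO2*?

[CO2*] = 0.0489 mmol/L

α₀ = 1 / (1 + K1/[H⁺] + K1K2/[H⁺]²) = 1 / (1 + 10^+0.85 + 10^-2.29)
   = 1 / (1 + 7.0795 + 0.0051286) = 1/8.0846 = 0.1237
[CO2*] = α₀ × DIC = 0.1237 × 0.395 = 0.0489 mmol/L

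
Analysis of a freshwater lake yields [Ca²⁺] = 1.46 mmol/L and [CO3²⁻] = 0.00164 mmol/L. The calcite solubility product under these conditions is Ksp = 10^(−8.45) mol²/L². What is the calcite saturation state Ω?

Ω = 0.675

Ksp = 10^(−8.45) = 3.548×10^-9
Ω = [Ca²⁺][CO3²⁻]/Ksp = (1.46×10^-3)(0.00164×10^-3) / 3.548×10^-9 = 0.675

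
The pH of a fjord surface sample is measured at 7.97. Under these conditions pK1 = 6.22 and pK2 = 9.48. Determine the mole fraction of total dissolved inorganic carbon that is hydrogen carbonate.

α₁ = 0.954

α₁ = 1 / (1 + [H⁺]/K1 + K2/[H⁺]) = 1 / (1 + 10^-1.75 + 10^-1.51)
   = 1 / (1 + 0.017783 + 0.030903) = 1/1.0487 = 0.9536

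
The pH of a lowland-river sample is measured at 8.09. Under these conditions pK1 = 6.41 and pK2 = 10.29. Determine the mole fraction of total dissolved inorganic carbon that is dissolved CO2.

α₀ = 0.0203

α₀ = 1 / (1 + K1/[H⁺] + K1K2/[H⁺]²) = 1 / (1 + 10^+1.68 + 10^-0.52)
   = 1 / (1 + 47.863 + 0.30200) = 1/49.165 = 0.02034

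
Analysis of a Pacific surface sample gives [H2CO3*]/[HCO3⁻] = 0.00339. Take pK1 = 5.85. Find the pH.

pH = 8.32

From K1 = [H⁺][HCO3⁻]/[H2CO3*]:  pH = pK1 − log₁₀([H2CO3*]/[HCO3⁻])
log₁₀(0.00339) = -2.470
pH = 5.85 − (-2.470) = 8.32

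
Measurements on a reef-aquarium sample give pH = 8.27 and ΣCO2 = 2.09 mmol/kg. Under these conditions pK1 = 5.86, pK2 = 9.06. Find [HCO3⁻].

[HCO3⁻] = 1.79 mmol/kg

α₁ = 1 / (1 + [H⁺]/K1 + K2/[H⁺]) = 1 / (1 + 10^-2.41 + 10^-0.79)
   = 1 / (1 + 0.0038905 + 0.16218) = 1/1.1661 = 0.8576
[HCO3⁻] = α₁ × DIC = 0.8576 × 2.09 = 1.79 mmol/kg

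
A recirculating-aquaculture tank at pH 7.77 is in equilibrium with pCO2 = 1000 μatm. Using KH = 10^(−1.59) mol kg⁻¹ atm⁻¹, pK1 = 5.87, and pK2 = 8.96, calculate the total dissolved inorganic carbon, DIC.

[CO2*] = KH · pCO2 = 10^(−1.59) × 1000×10^-6 = 2.570×10^-5 mol/kg
α₀ = 1/(1 + K1/[H⁺] + K1K2/[H⁺]²) = 1/(1 + 10^+1.90 + 10^+0.71) = 0.01169
DIC = [CO2*]/α₀ = 2.570×10^-5 / 0.01169 = 2.20 mmol/kg

DIC = 2.20 mmol/kg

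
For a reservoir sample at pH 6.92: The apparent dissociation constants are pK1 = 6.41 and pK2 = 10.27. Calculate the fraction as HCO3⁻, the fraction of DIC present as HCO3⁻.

α₁ = 0.764

α₁ = 1 / (1 + [H⁺]/K1 + K2/[H⁺]) = 1 / (1 + 10^-0.51 + 10^-3.35)
   = 1 / (1 + 0.30903 + 0.00044668) = 1/1.3095 = 0.7637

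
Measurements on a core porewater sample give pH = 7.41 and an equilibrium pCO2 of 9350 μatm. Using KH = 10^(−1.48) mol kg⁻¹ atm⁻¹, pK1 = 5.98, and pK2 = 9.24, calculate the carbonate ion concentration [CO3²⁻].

[CO3²⁻] = 0.123 mmol/kg

[CO2*] = KH · pCO2 = 10^(−1.48) × 9350×10^-6 = 3.096×10^-4 mol/kg
α₀ = 1/(1 + K1/[H⁺] + K1K2/[H⁺]²) = 1/(1 + 10^+1.43 + 10^-0.40) = 0.03532
DIC = [CO2*]/α₀ = 3.096×10^-4 / 0.03532 = 8.766 mmol/kg
[CO3²⁻] = α₂·DIC; α₂ = 0.01406, so [CO3²⁻] = 0.01406 × 8.766 = 0.123 mmol/kg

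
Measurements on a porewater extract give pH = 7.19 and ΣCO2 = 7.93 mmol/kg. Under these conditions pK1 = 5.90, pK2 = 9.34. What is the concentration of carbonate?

α₂ = 1 / (1 + [H⁺]/K2 + [H⁺]²/(K1K2)) = 1 / (1 + 10^+2.15 + 10^+0.86)
   = 1 / (1 + 141.25 + 7.2444) = 1/149.50 = 0.006689
[CO3²⁻] = α₂ × DIC = 0.006689 × 7.93 = 0.0530 mmol/kg

[CO3²⁻] = 0.0530 mmol/kg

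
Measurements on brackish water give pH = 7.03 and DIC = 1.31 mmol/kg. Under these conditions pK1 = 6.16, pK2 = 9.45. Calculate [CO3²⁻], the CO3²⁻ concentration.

α₂ = 1 / (1 + [H⁺]/K2 + [H⁺]²/(K1K2)) = 1 / (1 + 10^+2.42 + 10^+1.55)
   = 1 / (1 + 263.03 + 35.481) = 1/299.51 = 0.003339
[CO3²⁻] = α₂ × DIC = 0.003339 × 1.31 = 0.00437 mmol/kg = 4.37 μmol/kg

[CO3²⁻] = 4.37 μmol/kg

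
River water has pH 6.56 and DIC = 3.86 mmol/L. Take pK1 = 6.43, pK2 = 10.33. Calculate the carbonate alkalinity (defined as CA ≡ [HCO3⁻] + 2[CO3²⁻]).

CA = [HCO3⁻] + 2[CO3²⁻] = (α₁ + 2α₂)·DIC
At pH 6.56: [H⁺]/K1 = 10^-0.13 = 0.74131, K2/[H⁺] = 10^-3.77 = 0.00016982
α₁ = 1/(1 + 0.74131 + 0.00016982) = 1/1.7415 = 0.5742; α₂ = α₁·K2/[H⁺] = 9.752×10^-5
α₁ + 2α₂ = 0.5744
CA = 0.5744 × 3.86 = 2.22 mmol/L

CA = 2.22 mmol/L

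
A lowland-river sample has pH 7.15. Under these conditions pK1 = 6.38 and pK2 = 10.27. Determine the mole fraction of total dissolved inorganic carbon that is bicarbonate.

α₁ = 0.854

α₁ = 1 / (1 + [H⁺]/K1 + K2/[H⁺]) = 1 / (1 + 10^-0.77 + 10^-3.12)
   = 1 / (1 + 0.16982 + 0.00075858) = 1/1.1706 = 0.8543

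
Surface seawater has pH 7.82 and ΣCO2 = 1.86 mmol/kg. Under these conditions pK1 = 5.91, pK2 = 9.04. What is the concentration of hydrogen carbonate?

[HCO3⁻] = 1.73 mmol/kg

α₁ = 1 / (1 + [H⁺]/K1 + K2/[H⁺]) = 1 / (1 + 10^-1.91 + 10^-1.22)
   = 1 / (1 + 0.012303 + 0.060256) = 1/1.0726 = 0.9323
[HCO3⁻] = α₁ × DIC = 0.9323 × 1.86 = 1.73 mmol/kg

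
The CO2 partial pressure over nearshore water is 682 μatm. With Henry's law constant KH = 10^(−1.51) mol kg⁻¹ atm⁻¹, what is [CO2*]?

KH = 10^(−1.51) = 3.090×10^-2 mol kg⁻¹ atm⁻¹
[CO2*] = KH · pCO2 = 3.090×10^-2 × 682×10^-6 atm = 2.11×10^-5 mol/kg

[CO2*] = 21.1 μmol/kg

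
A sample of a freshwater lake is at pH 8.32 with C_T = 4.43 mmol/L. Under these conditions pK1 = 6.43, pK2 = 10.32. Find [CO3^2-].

[CO3²⁻] = 0.0433 mmol/L

α₂ = 1 / (1 + [H⁺]/K2 + [H⁺]²/(K1K2)) = 1 / (1 + 10^+2.00 + 10^+0.11)
   = 1 / (1 + 100.00 + 1.2882) = 1/102.29 = 0.009776
[CO3²⁻] = α₂ × DIC = 0.009776 × 4.43 = 0.0433 mmol/L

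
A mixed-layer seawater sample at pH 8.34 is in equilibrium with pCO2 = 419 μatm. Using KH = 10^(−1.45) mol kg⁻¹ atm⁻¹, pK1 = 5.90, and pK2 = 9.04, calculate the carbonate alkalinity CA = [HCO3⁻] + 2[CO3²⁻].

CA = 5.73 mmol/kg

[CO2*] = KH · pCO2 = 10^(−1.45) × 419×10^-6 = 1.487×10^-5 mol/kg
α₀ = 1/(1 + K1/[H⁺] + K1K2/[H⁺]²) = 1/(1 + 10^+2.44 + 10^+1.74) = 0.003018
DIC = [CO2*]/α₀ = 1.487×10^-5 / 0.003018 = 4.926 mmol/kg
CA = (α₁ + 2α₂)·DIC = (0.8311 + 2×0.1658) × 4.926 = 5.73 mmol/kg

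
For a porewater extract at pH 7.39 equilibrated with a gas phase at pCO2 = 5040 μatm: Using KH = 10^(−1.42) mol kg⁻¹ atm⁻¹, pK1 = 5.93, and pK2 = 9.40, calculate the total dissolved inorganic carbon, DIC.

DIC = 5.77 mmol/kg

[CO2*] = KH · pCO2 = 10^(−1.42) × 5040×10^-6 = 1.916×10^-4 mol/kg
α₀ = 1/(1 + K1/[H⁺] + K1K2/[H⁺]²) = 1/(1 + 10^+1.46 + 10^-0.55) = 0.03320
DIC = [CO2*]/α₀ = 1.916×10^-4 / 0.03320 = 5.77 mmol/kg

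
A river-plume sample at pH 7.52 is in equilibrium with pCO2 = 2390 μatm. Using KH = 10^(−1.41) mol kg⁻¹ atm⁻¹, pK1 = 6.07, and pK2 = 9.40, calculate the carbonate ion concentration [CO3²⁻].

[CO2*] = KH · pCO2 = 10^(−1.41) × 2390×10^-6 = 9.298×10^-5 mol/kg
α₀ = 1/(1 + K1/[H⁺] + K1K2/[H⁺]²) = 1/(1 + 10^+1.45 + 10^-0.43) = 0.03383
DIC = [CO2*]/α₀ = 9.298×10^-5 / 0.03383 = 2.748 mmol/kg
[CO3²⁻] = α₂·DIC; α₂ = 0.01257, so [CO3²⁻] = 0.01257 × 2.748 = 0.0345 mmol/kg

[CO3²⁻] = 0.0345 mmol/kg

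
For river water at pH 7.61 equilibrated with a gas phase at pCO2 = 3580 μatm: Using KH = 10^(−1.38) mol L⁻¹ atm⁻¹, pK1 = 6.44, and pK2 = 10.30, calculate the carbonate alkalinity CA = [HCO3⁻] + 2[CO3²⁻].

CA = 2.22 mmol/L

[CO2*] = KH · pCO2 = 10^(−1.38) × 3580×10^-6 = 1.492×10^-4 mol/L
α₀ = 1/(1 + K1/[H⁺] + K1K2/[H⁺]²) = 1/(1 + 10^+1.17 + 10^-1.52) = 0.06321
DIC = [CO2*]/α₀ = 1.492×10^-4 / 0.06321 = 2.361 mmol/L
CA = (α₁ + 2α₂)·DIC = (0.9349 + 2×0.001909) × 2.361 = 2.22 mmol/L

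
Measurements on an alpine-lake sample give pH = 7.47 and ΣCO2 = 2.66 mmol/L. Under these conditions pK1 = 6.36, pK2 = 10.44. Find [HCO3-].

α₁ = 1 / (1 + [H⁺]/K1 + K2/[H⁺]) = 1 / (1 + 10^-1.11 + 10^-2.97)
   = 1 / (1 + 0.077625 + 0.0010715) = 1/1.0787 = 0.9270
[HCO3⁻] = α₁ × DIC = 0.9270 × 2.66 = 2.47 mmol/L

[HCO3⁻] = 2.47 mmol/L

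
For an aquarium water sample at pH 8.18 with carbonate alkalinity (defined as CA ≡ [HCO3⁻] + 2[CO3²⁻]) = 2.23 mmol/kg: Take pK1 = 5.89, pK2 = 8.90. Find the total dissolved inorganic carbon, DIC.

CA = [HCO3⁻] + 2[CO3²⁻] = (α₁ + 2α₂)·DIC
At pH 8.18: [H⁺]/K1 = 10^-2.29 = 0.0051286, K2/[H⁺] = 10^-0.72 = 0.19055
α₁ = 1/(1 + 0.0051286 + 0.19055) = 1/1.1957 = 0.8363; α₂ = α₁·K2/[H⁺] = 0.1594
α₁ + 2α₂ = 1.1551
DIC = CA / (α₁ + 2α₂) = 2.23 / 1.1551 = 1.93 mmol/kg

DIC = 1.93 mmol/kg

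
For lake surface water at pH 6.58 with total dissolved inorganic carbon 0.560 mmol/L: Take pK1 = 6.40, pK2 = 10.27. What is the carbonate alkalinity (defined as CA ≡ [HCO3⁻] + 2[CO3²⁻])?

CA = [HCO3⁻] + 2[CO3²⁻] = (α₁ + 2α₂)·DIC
At pH 6.58: [H⁺]/K1 = 10^-0.18 = 0.66069, K2/[H⁺] = 10^-3.69 = 0.00020417
α₁ = 1/(1 + 0.66069 + 0.00020417) = 1/1.6609 = 0.6021; α₂ = α₁·K2/[H⁺] = 0.0001229
α₁ + 2α₂ = 0.6023
CA = 0.6023 × 0.560 = 0.337 mmol/L

CA = 0.337 mmol/L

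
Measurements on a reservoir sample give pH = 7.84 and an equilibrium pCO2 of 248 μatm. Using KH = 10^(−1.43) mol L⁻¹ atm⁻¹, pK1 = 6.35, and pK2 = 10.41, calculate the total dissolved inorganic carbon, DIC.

DIC = 0.295 mmol/L

[CO2*] = KH · pCO2 = 10^(−1.43) × 248×10^-6 = 9.214×10^-6 mol/L
α₀ = 1/(1 + K1/[H⁺] + K1K2/[H⁺]²) = 1/(1 + 10^+1.49 + 10^-1.08) = 0.03126
DIC = [CO2*]/α₀ = 9.214×10^-6 / 0.03126 = 0.295 mmol/L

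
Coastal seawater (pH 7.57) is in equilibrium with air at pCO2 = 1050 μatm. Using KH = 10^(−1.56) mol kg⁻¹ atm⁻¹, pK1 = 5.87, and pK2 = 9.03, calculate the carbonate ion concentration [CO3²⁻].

[CO3²⁻] = 0.0503 mmol/kg

[CO2*] = KH · pCO2 = 10^(−1.56) × 1050×10^-6 = 2.892×10^-5 mol/kg
α₀ = 1/(1 + K1/[H⁺] + K1K2/[H⁺]²) = 1/(1 + 10^+1.70 + 10^+0.24) = 0.01892
DIC = [CO2*]/α₀ = 2.892×10^-5 / 0.01892 = 1.529 mmol/kg
[CO3²⁻] = α₂·DIC; α₂ = 0.03288, so [CO3²⁻] = 0.03288 × 1.529 = 0.0503 mmol/kg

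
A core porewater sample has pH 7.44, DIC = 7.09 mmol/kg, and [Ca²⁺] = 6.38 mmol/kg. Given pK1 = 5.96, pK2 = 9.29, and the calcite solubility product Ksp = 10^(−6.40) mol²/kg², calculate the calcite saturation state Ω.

Ω = 1.53

α₂ = 1 / (1 + [H⁺]/K2 + [H⁺]²/(K1K2)) = 1 / (1 + 10^+1.85 + 10^+0.37)
   = 1 / (1 + 70.795 + 2.3442) = 1/74.139 = 0.01349
[CO3²⁻] = α₂ × DIC = 0.01349 × 7.09 = 0.09563 mmol/kg
Ksp = 10^(−6.40) = 3.981×10^-7
Ω = [Ca²⁺][CO3²⁻]/Ksp = (6.38×10^-3)(9.563×10^-5) / 3.981×10^-7 = 1.53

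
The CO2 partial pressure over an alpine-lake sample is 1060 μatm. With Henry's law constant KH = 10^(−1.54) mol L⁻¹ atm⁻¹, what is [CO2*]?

[CO2*] = 30.6 μmol/L

KH = 10^(−1.54) = 2.884×10^-2 mol L⁻¹ atm⁻¹
[CO2*] = KH · pCO2 = 2.884×10^-2 × 1060×10^-6 atm = 3.06×10^-5 mol/L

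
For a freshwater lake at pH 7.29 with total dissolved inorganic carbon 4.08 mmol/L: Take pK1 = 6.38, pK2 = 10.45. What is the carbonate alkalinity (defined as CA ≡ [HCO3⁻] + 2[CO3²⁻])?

CA = 3.64 mmol/L

CA = [HCO3⁻] + 2[CO3²⁻] = (α₁ + 2α₂)·DIC
At pH 7.29: [H⁺]/K1 = 10^-0.91 = 0.12303, K2/[H⁺] = 10^-3.16 = 0.00069183
α₁ = 1/(1 + 0.12303 + 0.00069183) = 1/1.1237 = 0.8899; α₂ = α₁·K2/[H⁺] = 0.0006157
α₁ + 2α₂ = 0.8911
CA = 0.8911 × 4.08 = 3.64 mmol/L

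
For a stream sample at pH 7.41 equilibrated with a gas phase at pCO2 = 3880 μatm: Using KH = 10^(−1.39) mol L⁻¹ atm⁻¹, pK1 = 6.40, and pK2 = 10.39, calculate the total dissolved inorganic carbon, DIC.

[CO2*] = KH · pCO2 = 10^(−1.39) × 3880×10^-6 = 1.581×10^-4 mol/L
α₀ = 1/(1 + K1/[H⁺] + K1K2/[H⁺]²) = 1/(1 + 10^+1.01 + 10^-1.97) = 0.08894
DIC = [CO2*]/α₀ = 1.581×10^-4 / 0.08894 = 1.78 mmol/L

DIC = 1.78 mmol/L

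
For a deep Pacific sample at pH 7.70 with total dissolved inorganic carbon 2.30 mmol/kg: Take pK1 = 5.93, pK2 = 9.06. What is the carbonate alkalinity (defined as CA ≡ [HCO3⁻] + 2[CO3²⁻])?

CA = 2.36 mmol/kg

CA = [HCO3⁻] + 2[CO3²⁻] = (α₁ + 2α₂)·DIC
At pH 7.70: [H⁺]/K1 = 10^-1.77 = 0.016982, K2/[H⁺] = 10^-1.36 = 0.043652
α₁ = 1/(1 + 0.016982 + 0.043652) = 1/1.0606 = 0.9428; α₂ = α₁·K2/[H⁺] = 0.04116
α₁ + 2α₂ = 1.0251
CA = 1.0251 × 2.30 = 2.36 mmol/kg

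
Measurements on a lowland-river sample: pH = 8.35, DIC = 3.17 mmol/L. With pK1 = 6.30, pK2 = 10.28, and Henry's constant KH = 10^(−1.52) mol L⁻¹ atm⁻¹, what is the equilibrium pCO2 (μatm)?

pCO2 = 917 μatm

α₀ = 1 / (1 + K1/[H⁺] + K1K2/[H⁺]²) = 1 / (1 + 10^+2.05 + 10^+0.12)
   = 1 / (1 + 112.20 + 1.3183) = 1/114.52 = 0.008732
[CO2*] = α₀ × DIC = 0.008732 × 3.17 = 0.02768 mmol/L
pCO2 = [CO2*]/KH = 2.768×10^-5 / 3.020×10^-2 = 917 μatm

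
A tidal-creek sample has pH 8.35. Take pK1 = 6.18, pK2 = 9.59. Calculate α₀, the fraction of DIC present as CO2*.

α₀ = 0.00635

α₀ = 1 / (1 + K1/[H⁺] + K1K2/[H⁺]²) = 1 / (1 + 10^+2.17 + 10^+0.93)
   = 1 / (1 + 147.91 + 8.5114) = 1/157.42 = 0.006352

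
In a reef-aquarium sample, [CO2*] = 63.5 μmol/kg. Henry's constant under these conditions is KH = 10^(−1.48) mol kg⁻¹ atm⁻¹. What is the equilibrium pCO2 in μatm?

KH = 10^(−1.48) = 3.311×10^-2 mol kg⁻¹ atm⁻¹
pCO2 = [CO2*]/KH = 63.5×10^-6 / 3.311×10^-2 = 1.92×10^-3 atm = 1920 μatm

pCO2 = 1920 μatm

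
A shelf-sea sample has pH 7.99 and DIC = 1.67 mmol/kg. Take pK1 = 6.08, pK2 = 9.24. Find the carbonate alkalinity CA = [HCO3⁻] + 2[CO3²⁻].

CA = 1.74 mmol/kg

CA = [HCO3⁻] + 2[CO3²⁻] = (α₁ + 2α₂)·DIC
At pH 7.99: [H⁺]/K1 = 10^-1.91 = 0.012303, K2/[H⁺] = 10^-1.25 = 0.056234
α₁ = 1/(1 + 0.012303 + 0.056234) = 1/1.0685 = 0.9359; α₂ = α₁·K2/[H⁺] = 0.05263
α₁ + 2α₂ = 1.0411
CA = 1.0411 × 1.67 = 1.74 mmol/kg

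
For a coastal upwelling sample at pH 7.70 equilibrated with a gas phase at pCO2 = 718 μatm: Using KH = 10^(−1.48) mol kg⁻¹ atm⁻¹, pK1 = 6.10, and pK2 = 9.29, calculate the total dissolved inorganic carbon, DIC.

[CO2*] = KH · pCO2 = 10^(−1.48) × 718×10^-6 = 2.378×10^-5 mol/kg
α₀ = 1/(1 + K1/[H⁺] + K1K2/[H⁺]²) = 1/(1 + 10^+1.60 + 10^+0.01) = 0.02390
DIC = [CO2*]/α₀ = 2.378×10^-5 / 0.02390 = 0.995 mmol/kg

DIC = 0.995 mmol/kg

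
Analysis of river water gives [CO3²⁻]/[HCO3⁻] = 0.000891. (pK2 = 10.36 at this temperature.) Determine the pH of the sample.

pH = 7.31

From K2 = [H⁺][CO3²⁻]/[HCO3⁻]:  pH = pK2 + log₁₀([CO3²⁻]/[HCO3⁻])
log₁₀(0.000891) = -3.050
pH = 10.36 + (-3.050) = 7.31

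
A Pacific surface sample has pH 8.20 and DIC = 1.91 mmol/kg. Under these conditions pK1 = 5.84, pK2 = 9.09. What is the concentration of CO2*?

[CO2*] = 7.36 μmol/kg

α₀ = 1 / (1 + K1/[H⁺] + K1K2/[H⁺]²) = 1 / (1 + 10^+2.36 + 10^+1.47)
   = 1 / (1 + 229.09 + 29.512) = 1/259.60 = 0.003852
[CO2*] = α₀ × DIC = 0.003852 × 1.91 = 0.00736 mmol/kg = 7.36 μmol/kg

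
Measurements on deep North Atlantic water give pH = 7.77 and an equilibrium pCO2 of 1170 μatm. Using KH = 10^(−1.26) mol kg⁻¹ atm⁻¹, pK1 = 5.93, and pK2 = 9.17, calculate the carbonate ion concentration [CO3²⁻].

[CO3²⁻] = 0.177 mmol/kg

[CO2*] = KH · pCO2 = 10^(−1.26) × 1170×10^-6 = 6.430×10^-5 mol/kg
α₀ = 1/(1 + K1/[H⁺] + K1K2/[H⁺]²) = 1/(1 + 10^+1.84 + 10^+0.44) = 0.01371
DIC = [CO2*]/α₀ = 6.430×10^-5 / 0.01371 = 4.690 mmol/kg
[CO3²⁻] = α₂·DIC; α₂ = 0.03776, so [CO3²⁻] = 0.03776 × 4.690 = 0.177 mmol/kg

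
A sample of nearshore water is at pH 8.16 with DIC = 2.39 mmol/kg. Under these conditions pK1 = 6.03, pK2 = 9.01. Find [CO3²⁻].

[CO3²⁻] = 0.294 mmol/kg

α₂ = 1 / (1 + [H⁺]/K2 + [H⁺]²/(K1K2)) = 1 / (1 + 10^+0.85 + 10^-1.28)
   = 1 / (1 + 7.0795 + 0.052481) = 1/8.1319 = 0.1230
[CO3²⁻] = α₂ × DIC = 0.1230 × 2.39 = 0.294 mmol/kg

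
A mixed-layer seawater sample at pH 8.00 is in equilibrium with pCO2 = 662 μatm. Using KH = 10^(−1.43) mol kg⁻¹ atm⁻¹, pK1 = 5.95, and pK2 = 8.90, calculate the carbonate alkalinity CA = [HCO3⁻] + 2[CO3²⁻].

CA = 3.45 mmol/kg

[CO2*] = KH · pCO2 = 10^(−1.43) × 662×10^-6 = 2.460×10^-5 mol/kg
α₀ = 1/(1 + K1/[H⁺] + K1K2/[H⁺]²) = 1/(1 + 10^+2.05 + 10^+1.15) = 0.007854
DIC = [CO2*]/α₀ = 2.460×10^-5 / 0.007854 = 3.132 mmol/kg
CA = (α₁ + 2α₂)·DIC = (0.8812 + 2×0.1109) × 3.132 = 3.45 mmol/kg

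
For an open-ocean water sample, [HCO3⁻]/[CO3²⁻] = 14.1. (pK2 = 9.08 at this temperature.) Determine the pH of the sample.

From K2 = [H⁺][CO3²⁻]/[HCO3⁻]:  pH = pK2 − log₁₀([HCO3⁻]/[CO3²⁻])
log₁₀(14.1) = +1.149
pH = 9.08 − (+1.149) = 7.93

pH = 7.93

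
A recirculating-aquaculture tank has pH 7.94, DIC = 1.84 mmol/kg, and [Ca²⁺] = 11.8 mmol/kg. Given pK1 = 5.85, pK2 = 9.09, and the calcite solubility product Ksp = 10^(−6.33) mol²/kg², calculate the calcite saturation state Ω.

α₂ = 1 / (1 + [H⁺]/K2 + [H⁺]²/(K1K2)) = 1 / (1 + 10^+1.15 + 10^-0.94)
   = 1 / (1 + 14.125 + 0.11482) = 1/15.240 = 0.06562
[CO3²⁻] = α₂ × DIC = 0.06562 × 1.84 = 0.1207 mmol/kg
Ksp = 10^(−6.33) = 4.677×10^-7
Ω = [Ca²⁺][CO3²⁻]/Ksp = (11.8×10^-3)(1.207×10^-4) / 4.677×10^-7 = 3.05

Ω = 3.05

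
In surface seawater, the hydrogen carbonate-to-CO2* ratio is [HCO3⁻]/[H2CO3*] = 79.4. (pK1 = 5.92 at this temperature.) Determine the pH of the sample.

pH = 7.82

From K1 = [H⁺][HCO3⁻]/[H2CO3*]:  pH = pK1 + log₁₀([HCO3⁻]/[H2CO3*])
log₁₀(79.4) = +1.900
pH = 5.92 + (+1.900) = 7.82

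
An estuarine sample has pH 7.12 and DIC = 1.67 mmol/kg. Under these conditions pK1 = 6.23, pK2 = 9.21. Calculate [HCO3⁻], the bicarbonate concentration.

[HCO3⁻] = 1.47 mmol/kg

α₁ = 1 / (1 + [H⁺]/K1 + K2/[H⁺]) = 1 / (1 + 10^-0.89 + 10^-2.09)
   = 1 / (1 + 0.12882 + 0.0081283) = 1/1.1370 = 0.8795
[HCO3⁻] = α₁ × DIC = 0.8795 × 1.67 = 1.47 mmol/kg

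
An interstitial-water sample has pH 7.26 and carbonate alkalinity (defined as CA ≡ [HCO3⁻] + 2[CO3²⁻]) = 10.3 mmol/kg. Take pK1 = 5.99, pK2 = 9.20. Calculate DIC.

DIC = 10.7 mmol/kg

CA = [HCO3⁻] + 2[CO3²⁻] = (α₁ + 2α₂)·DIC
At pH 7.26: [H⁺]/K1 = 10^-1.27 = 0.053703, K2/[H⁺] = 10^-1.94 = 0.011482
α₁ = 1/(1 + 0.053703 + 0.011482) = 1/1.0652 = 0.9388; α₂ = α₁·K2/[H⁺] = 0.01078
α₁ + 2α₂ = 0.9604
DIC = CA / (α₁ + 2α₂) = 10.3 / 0.9604 = 10.7 mmol/kg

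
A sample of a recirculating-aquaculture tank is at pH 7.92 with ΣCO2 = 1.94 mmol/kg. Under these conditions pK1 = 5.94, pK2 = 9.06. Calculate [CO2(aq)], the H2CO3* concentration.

[CO2*] = 18.8 μmol/kg

α₀ = 1 / (1 + K1/[H⁺] + K1K2/[H⁺]²) = 1 / (1 + 10^+1.98 + 10^+0.84)
   = 1 / (1 + 95.499 + 6.9183) = 1/103.42 = 0.009670
[CO2*] = α₀ × DIC = 0.009670 × 1.94 = 0.0188 mmol/kg = 18.8 μmol/kg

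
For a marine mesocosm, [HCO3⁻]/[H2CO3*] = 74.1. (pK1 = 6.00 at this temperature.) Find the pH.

pH = 7.87

From K1 = [H⁺][HCO3⁻]/[H2CO3*]:  pH = pK1 + log₁₀([HCO3⁻]/[H2CO3*])
log₁₀(74.1) = +1.870
pH = 6.00 + (+1.870) = 7.87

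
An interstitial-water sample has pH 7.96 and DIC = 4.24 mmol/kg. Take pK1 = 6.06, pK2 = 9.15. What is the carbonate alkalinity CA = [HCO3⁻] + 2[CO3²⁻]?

CA = 4.44 mmol/kg

CA = [HCO3⁻] + 2[CO3²⁻] = (α₁ + 2α₂)·DIC
At pH 7.96: [H⁺]/K1 = 10^-1.90 = 0.012589, K2/[H⁺] = 10^-1.19 = 0.064565
α₁ = 1/(1 + 0.012589 + 0.064565) = 1/1.0772 = 0.9284; α₂ = α₁·K2/[H⁺] = 0.05994
α₁ + 2α₂ = 1.0483
CA = 1.0483 × 4.24 = 4.44 mmol/kg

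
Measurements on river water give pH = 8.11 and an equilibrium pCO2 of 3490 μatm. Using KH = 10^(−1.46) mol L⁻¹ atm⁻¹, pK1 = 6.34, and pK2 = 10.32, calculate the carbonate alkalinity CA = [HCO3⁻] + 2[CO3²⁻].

CA = 7.21 mmol/L

[CO2*] = KH · pCO2 = 10^(−1.46) × 3490×10^-6 = 1.210×10^-4 mol/L
α₀ = 1/(1 + K1/[H⁺] + K1K2/[H⁺]²) = 1/(1 + 10^+1.77 + 10^-0.44) = 0.01660
DIC = [CO2*]/α₀ = 1.210×10^-4 / 0.01660 = 7.291 mmol/L
CA = (α₁ + 2α₂)·DIC = (0.9774 + 2×0.006026) × 7.291 = 7.21 mmol/L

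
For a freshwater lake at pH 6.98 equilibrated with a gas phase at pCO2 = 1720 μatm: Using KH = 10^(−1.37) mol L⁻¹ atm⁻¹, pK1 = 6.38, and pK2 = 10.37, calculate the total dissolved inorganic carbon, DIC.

[CO2*] = KH · pCO2 = 10^(−1.37) × 1720×10^-6 = 7.337×10^-5 mol/L
α₀ = 1/(1 + K1/[H⁺] + K1K2/[H⁺]²) = 1/(1 + 10^+0.60 + 10^-2.79) = 0.2007
DIC = [CO2*]/α₀ = 7.337×10^-5 / 0.2007 = 0.366 mmol/L

DIC = 0.366 mmol/L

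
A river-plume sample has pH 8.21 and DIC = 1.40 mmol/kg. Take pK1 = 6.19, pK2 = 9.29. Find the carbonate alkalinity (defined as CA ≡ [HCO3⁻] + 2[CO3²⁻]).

CA = [HCO3⁻] + 2[CO3²⁻] = (α₁ + 2α₂)·DIC
At pH 8.21: [H⁺]/K1 = 10^-2.02 = 0.0095499, K2/[H⁺] = 10^-1.08 = 0.083176
α₁ = 1/(1 + 0.0095499 + 0.083176) = 1/1.0927 = 0.9151; α₂ = α₁·K2/[H⁺] = 0.07612
α₁ + 2α₂ = 1.0674
CA = 1.0674 × 1.40 = 1.49 mmol/kg

CA = 1.49 mmol/kg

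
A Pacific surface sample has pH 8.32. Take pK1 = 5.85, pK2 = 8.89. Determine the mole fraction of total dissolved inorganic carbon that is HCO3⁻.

α₁ = 0.786

α₁ = 1 / (1 + [H⁺]/K1 + K2/[H⁺]) = 1 / (1 + 10^-2.47 + 10^-0.57)
   = 1 / (1 + 0.0033884 + 0.26915) = 1/1.2725 = 0.7858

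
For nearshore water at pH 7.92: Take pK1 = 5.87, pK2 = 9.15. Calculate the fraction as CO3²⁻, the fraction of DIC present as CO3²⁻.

α₂ = 0.0551

α₂ = 1 / (1 + [H⁺]/K2 + [H⁺]²/(K1K2)) = 1 / (1 + 10^+1.23 + 10^-0.82)
   = 1 / (1 + 16.982 + 0.15136) = 1/18.134 = 0.05515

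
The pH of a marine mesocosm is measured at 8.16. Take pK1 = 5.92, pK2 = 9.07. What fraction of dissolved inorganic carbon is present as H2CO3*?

α₀ = 0.00510

α₀ = 1 / (1 + K1/[H⁺] + K1K2/[H⁺]²) = 1 / (1 + 10^+2.24 + 10^+1.33)
   = 1 / (1 + 173.78 + 21.380) = 1/196.16 = 0.005098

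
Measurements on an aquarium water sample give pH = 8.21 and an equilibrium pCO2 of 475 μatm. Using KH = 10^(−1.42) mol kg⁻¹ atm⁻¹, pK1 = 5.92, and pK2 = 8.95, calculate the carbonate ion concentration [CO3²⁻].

[CO2*] = KH · pCO2 = 10^(−1.42) × 475×10^-6 = 1.806×10^-5 mol/kg
α₀ = 1/(1 + K1/[H⁺] + K1K2/[H⁺]²) = 1/(1 + 10^+2.29 + 10^+1.55) = 0.004320
DIC = [CO2*]/α₀ = 1.806×10^-5 / 0.004320 = 4.180 mmol/kg
[CO3²⁻] = α₂·DIC; α₂ = 0.1533, so [CO3²⁻] = 0.1533 × 4.180 = 0.641 mmol/kg

[CO3²⁻] = 0.641 mmol/kg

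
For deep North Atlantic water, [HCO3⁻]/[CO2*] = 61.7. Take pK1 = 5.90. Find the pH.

pH = 7.69

From K1 = [H⁺][HCO3⁻]/[CO2*]:  pH = pK1 + log₁₀([HCO3⁻]/[CO2*])
log₁₀(61.7) = +1.790
pH = 5.90 + (+1.790) = 7.69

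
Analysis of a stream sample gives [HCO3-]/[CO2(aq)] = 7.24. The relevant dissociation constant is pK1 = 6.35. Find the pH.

From K1 = [H⁺][HCO3-]/[CO2(aq)]:  pH = pK1 + log₁₀([HCO3-]/[CO2(aq)])
log₁₀(7.24) = +0.860
pH = 6.35 + (+0.860) = 7.21

pH = 7.21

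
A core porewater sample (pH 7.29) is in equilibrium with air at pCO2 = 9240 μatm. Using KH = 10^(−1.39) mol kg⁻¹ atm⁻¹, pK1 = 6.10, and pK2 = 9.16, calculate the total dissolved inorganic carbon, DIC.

DIC = 6.29 mmol/kg

[CO2*] = KH · pCO2 = 10^(−1.39) × 9240×10^-6 = 3.764×10^-4 mol/kg
α₀ = 1/(1 + K1/[H⁺] + K1K2/[H⁺]²) = 1/(1 + 10^+1.19 + 10^-0.68) = 0.05989
DIC = [CO2*]/α₀ = 3.764×10^-4 / 0.05989 = 6.29 mmol/kg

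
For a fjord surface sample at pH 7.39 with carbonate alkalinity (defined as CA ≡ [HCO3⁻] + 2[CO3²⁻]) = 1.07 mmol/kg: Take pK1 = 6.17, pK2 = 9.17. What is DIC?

CA = [HCO3⁻] + 2[CO3²⁻] = (α₁ + 2α₂)·DIC
At pH 7.39: [H⁺]/K1 = 10^-1.22 = 0.060256, K2/[H⁺] = 10^-1.78 = 0.016596
α₁ = 1/(1 + 0.060256 + 0.016596) = 1/1.0769 = 0.9286; α₂ = α₁·K2/[H⁺] = 0.01541
α₁ + 2α₂ = 0.9595
DIC = CA / (α₁ + 2α₂) = 1.07 / 0.9595 = 1.12 mmol/kg

DIC = 1.12 mmol/kg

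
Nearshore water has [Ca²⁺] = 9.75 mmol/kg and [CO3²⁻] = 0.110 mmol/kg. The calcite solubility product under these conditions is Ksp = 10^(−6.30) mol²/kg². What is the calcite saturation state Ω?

Ksp = 10^(−6.30) = 5.012×10^-7
Ω = [Ca²⁺][CO3²⁻]/Ksp = (9.75×10^-3)(0.110×10^-3) / 5.012×10^-7 = 2.14

Ω = 2.14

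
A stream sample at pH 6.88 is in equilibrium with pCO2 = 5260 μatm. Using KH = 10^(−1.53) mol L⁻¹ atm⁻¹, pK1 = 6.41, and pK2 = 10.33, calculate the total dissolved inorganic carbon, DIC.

DIC = 0.614 mmol/L

[CO2*] = KH · pCO2 = 10^(−1.53) × 5260×10^-6 = 1.552×10^-4 mol/L
α₀ = 1/(1 + K1/[H⁺] + K1K2/[H⁺]²) = 1/(1 + 10^+0.47 + 10^-2.98) = 0.2530
DIC = [CO2*]/α₀ = 1.552×10^-4 / 0.2530 = 0.614 mmol/L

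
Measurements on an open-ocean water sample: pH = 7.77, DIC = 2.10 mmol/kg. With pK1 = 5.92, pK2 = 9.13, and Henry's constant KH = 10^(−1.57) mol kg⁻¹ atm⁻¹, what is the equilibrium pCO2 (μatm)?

α₀ = 1 / (1 + K1/[H⁺] + K1K2/[H⁺]²) = 1 / (1 + 10^+1.85 + 10^+0.49)
   = 1 / (1 + 70.795 + 3.0903) = 1/74.885 = 0.01335
[CO2*] = α₀ × DIC = 0.01335 × 2.10 = 0.02804 mmol/kg
pCO2 = [CO2*]/KH = 2.804×10^-5 / 2.692×10^-2 = 1040 μatm

pCO2 = 1040 μatm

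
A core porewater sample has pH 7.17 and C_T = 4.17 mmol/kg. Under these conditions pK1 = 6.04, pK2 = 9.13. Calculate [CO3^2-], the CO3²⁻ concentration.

[CO3²⁻] = 0.0421 mmol/kg

α₂ = 1 / (1 + [H⁺]/K2 + [H⁺]²/(K1K2)) = 1 / (1 + 10^+1.96 + 10^+0.83)
   = 1 / (1 + 91.201 + 6.7608) = 1/98.962 = 0.01010
[CO3²⁻] = α₂ × DIC = 0.01010 × 4.17 = 0.0421 mmol/kg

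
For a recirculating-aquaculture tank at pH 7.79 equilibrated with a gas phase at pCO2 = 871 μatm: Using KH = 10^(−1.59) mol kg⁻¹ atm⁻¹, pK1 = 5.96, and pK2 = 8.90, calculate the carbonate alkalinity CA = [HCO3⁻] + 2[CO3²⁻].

CA = 1.75 mmol/kg

[CO2*] = KH · pCO2 = 10^(−1.59) × 871×10^-6 = 2.239×10^-5 mol/kg
α₀ = 1/(1 + K1/[H⁺] + K1K2/[H⁺]²) = 1/(1 + 10^+1.83 + 10^+0.72) = 0.01354
DIC = [CO2*]/α₀ = 2.239×10^-5 / 0.01354 = 1.654 mmol/kg
CA = (α₁ + 2α₂)·DIC = (0.9154 + 2×0.07106) × 1.654 = 1.75 mmol/kg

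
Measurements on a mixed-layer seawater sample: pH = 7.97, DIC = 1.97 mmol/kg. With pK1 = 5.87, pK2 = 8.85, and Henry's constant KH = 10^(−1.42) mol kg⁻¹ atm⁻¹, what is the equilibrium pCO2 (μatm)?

α₀ = 1 / (1 + K1/[H⁺] + K1K2/[H⁺]²) = 1 / (1 + 10^+2.10 + 10^+1.22)
   = 1 / (1 + 125.89 + 16.596) = 1/143.49 = 0.006969
[CO2*] = α₀ × DIC = 0.006969 × 1.97 = 0.01373 mmol/kg = 13.73 μmol/kg
pCO2 = [CO2*]/KH = 1.373×10^-5 / 3.802×10^-2 = 361 μatm

pCO2 = 361 μatm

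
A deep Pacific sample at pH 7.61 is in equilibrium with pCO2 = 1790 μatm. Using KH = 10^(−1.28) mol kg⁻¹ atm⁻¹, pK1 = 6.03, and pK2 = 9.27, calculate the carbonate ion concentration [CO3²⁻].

[CO3²⁻] = 0.0781 mmol/kg

[CO2*] = KH · pCO2 = 10^(−1.28) × 1790×10^-6 = 9.394×10^-5 mol/kg
α₀ = 1/(1 + K1/[H⁺] + K1K2/[H⁺]²) = 1/(1 + 10^+1.58 + 10^-0.08) = 0.02509
DIC = [CO2*]/α₀ = 9.394×10^-5 / 0.02509 = 3.744 mmol/kg
[CO3²⁻] = α₂·DIC; α₂ = 0.02087, so [CO3²⁻] = 0.02087 × 3.744 = 0.0781 mmol/kg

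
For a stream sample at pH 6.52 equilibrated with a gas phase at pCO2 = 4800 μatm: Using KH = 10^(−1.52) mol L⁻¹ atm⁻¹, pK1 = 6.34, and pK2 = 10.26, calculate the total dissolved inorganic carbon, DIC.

DIC = 0.364 mmol/L

[CO2*] = KH · pCO2 = 10^(−1.52) × 4800×10^-6 = 1.450×10^-4 mol/L
α₀ = 1/(1 + K1/[H⁺] + K1K2/[H⁺]²) = 1/(1 + 10^+0.18 + 10^-3.56) = 0.3978
DIC = [CO2*]/α₀ = 1.450×10^-4 / 0.3978 = 0.364 mmol/L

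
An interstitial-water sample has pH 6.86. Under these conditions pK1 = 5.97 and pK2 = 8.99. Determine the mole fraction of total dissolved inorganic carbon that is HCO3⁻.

α₁ = 1 / (1 + [H⁺]/K1 + K2/[H⁺]) = 1 / (1 + 10^-0.89 + 10^-2.13)
   = 1 / (1 + 0.12882 + 0.0074131) = 1/1.1362 = 0.8801

α₁ = 0.880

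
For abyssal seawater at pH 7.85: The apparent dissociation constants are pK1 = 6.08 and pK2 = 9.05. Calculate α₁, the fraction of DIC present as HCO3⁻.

α₁ = 0.926

α₁ = 1 / (1 + [H⁺]/K1 + K2/[H⁺]) = 1 / (1 + 10^-1.77 + 10^-1.20)
   = 1 / (1 + 0.016982 + 0.063096) = 1/1.0801 = 0.9259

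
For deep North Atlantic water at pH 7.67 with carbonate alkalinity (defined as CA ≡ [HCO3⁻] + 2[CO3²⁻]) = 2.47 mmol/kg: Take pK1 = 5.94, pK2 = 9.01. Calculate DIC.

CA = [HCO3⁻] + 2[CO3²⁻] = (α₁ + 2α₂)·DIC
At pH 7.67: [H⁺]/K1 = 10^-1.73 = 0.018621, K2/[H⁺] = 10^-1.34 = 0.045709
α₁ = 1/(1 + 0.018621 + 0.045709) = 1/1.0643 = 0.9396; α₂ = α₁·K2/[H⁺] = 0.04295
α₁ + 2α₂ = 1.0255
DIC = CA / (α₁ + 2α₂) = 2.47 / 1.0255 = 2.41 mmol/kg

DIC = 2.41 mmol/kg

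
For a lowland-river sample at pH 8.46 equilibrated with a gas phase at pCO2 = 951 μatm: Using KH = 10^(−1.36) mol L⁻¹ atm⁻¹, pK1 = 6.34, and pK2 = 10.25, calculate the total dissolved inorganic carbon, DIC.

[CO2*] = KH · pCO2 = 10^(−1.36) × 951×10^-6 = 4.151×10^-5 mol/L
α₀ = 1/(1 + K1/[H⁺] + K1K2/[H⁺]²) = 1/(1 + 10^+2.12 + 10^+0.33) = 0.007409
DIC = [CO2*]/α₀ = 4.151×10^-5 / 0.007409 = 5.60 mmol/L

DIC = 5.60 mmol/L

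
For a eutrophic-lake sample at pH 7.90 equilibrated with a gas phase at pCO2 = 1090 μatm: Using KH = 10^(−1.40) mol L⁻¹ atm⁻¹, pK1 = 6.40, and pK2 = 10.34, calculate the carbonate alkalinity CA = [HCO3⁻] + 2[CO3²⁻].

CA = 1.38 mmol/L

[CO2*] = KH · pCO2 = 10^(−1.40) × 1090×10^-6 = 4.339×10^-5 mol/L
α₀ = 1/(1 + K1/[H⁺] + K1K2/[H⁺]²) = 1/(1 + 10^+1.50 + 10^-0.94) = 0.03055
DIC = [CO2*]/α₀ = 4.339×10^-5 / 0.03055 = 1.421 mmol/L
CA = (α₁ + 2α₂)·DIC = (0.9659 + 2×0.003507) × 1.421 = 1.38 mmol/L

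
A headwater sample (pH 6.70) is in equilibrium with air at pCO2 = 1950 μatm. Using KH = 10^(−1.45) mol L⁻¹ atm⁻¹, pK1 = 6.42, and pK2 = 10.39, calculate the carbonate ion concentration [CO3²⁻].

[CO2*] = KH · pCO2 = 10^(−1.45) × 1950×10^-6 = 6.919×10^-5 mol/L
α₀ = 1/(1 + K1/[H⁺] + K1K2/[H⁺]²) = 1/(1 + 10^+0.28 + 10^-3.41) = 0.3441
DIC = [CO2*]/α₀ = 6.919×10^-5 / 0.3441 = 0.2011 mmol/L
[CO3²⁻] = α₂·DIC; α₂ = 0.0001339, so [CO3²⁻] = 0.0001339 × 0.2011 = 2.69×10^-5 mmol/L = 0.0269 μmol/L

[CO3²⁻] = 0.0269 μmol/L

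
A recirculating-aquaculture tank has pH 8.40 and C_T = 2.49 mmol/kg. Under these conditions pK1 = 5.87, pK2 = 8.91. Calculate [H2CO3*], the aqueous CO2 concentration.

[CO2*] = 5.60 μmol/kg

α₀ = 1 / (1 + K1/[H⁺] + K1K2/[H⁺]²) = 1 / (1 + 10^+2.53 + 10^+2.02)
   = 1 / (1 + 338.84 + 104.71) = 1/444.56 = 0.002249
[CO2*] = α₀ × DIC = 0.002249 × 2.49 = 0.00560 mmol/kg = 5.60 μmol/kg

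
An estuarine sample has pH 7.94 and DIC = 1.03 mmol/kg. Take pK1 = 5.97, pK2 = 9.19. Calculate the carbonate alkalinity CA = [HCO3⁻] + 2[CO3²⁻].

CA = [HCO3⁻] + 2[CO3²⁻] = (α₁ + 2α₂)·DIC
At pH 7.94: [H⁺]/K1 = 10^-1.97 = 0.010715, K2/[H⁺] = 10^-1.25 = 0.056234
α₁ = 1/(1 + 0.010715 + 0.056234) = 1/1.0669 = 0.9373; α₂ = α₁·K2/[H⁺] = 0.05271
α₁ + 2α₂ = 1.0427
CA = 1.0427 × 1.03 = 1.07 mmol/kg

CA = 1.07 mmol/kg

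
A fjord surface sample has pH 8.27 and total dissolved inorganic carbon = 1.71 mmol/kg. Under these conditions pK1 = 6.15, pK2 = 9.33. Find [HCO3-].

[HCO3⁻] = 1.56 mmol/kg

α₁ = 1 / (1 + [H⁺]/K1 + K2/[H⁺]) = 1 / (1 + 10^-2.12 + 10^-1.06)
   = 1 / (1 + 0.0075858 + 0.087096) = 1/1.0947 = 0.9135
[HCO3⁻] = α₁ × DIC = 0.9135 × 1.71 = 1.56 mmol/kg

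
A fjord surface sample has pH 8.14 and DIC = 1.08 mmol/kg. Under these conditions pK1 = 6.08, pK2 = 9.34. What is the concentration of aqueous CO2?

[CO2*] = 8.78 μmol/kg

α₀ = 1 / (1 + K1/[H⁺] + K1K2/[H⁺]²) = 1 / (1 + 10^+2.06 + 10^+0.86)
   = 1 / (1 + 114.82 + 7.2444) = 1/123.06 = 0.008126
[CO2*] = α₀ × DIC = 0.008126 × 1.08 = 0.00878 mmol/kg = 8.78 μmol/kg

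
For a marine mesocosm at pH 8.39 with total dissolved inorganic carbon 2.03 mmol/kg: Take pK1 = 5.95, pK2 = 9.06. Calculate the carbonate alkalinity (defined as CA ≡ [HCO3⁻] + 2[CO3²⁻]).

CA = [HCO3⁻] + 2[CO3²⁻] = (α₁ + 2α₂)·DIC
At pH 8.39: [H⁺]/K1 = 10^-2.44 = 0.0036308, K2/[H⁺] = 10^-0.67 = 0.21380
α₁ = 1/(1 + 0.0036308 + 0.21380) = 1/1.2174 = 0.8214; α₂ = α₁·K2/[H⁺] = 0.1756
α₁ + 2α₂ = 1.1726
CA = 1.1726 × 2.03 = 2.38 mmol/kg

CA = 2.38 mmol/kg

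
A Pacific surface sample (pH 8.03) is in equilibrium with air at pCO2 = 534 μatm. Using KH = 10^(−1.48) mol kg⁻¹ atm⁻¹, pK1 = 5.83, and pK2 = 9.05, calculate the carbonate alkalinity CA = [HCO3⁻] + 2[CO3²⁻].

CA = 3.34 mmol/kg

[CO2*] = KH · pCO2 = 10^(−1.48) × 534×10^-6 = 1.768×10^-5 mol/kg
α₀ = 1/(1 + K1/[H⁺] + K1K2/[H⁺]²) = 1/(1 + 10^+2.20 + 10^+1.18) = 0.005727
DIC = [CO2*]/α₀ = 1.768×10^-5 / 0.005727 = 3.088 mmol/kg
CA = (α₁ + 2α₂)·DIC = (0.9076 + 2×0.08667) × 3.088 = 3.34 mmol/kg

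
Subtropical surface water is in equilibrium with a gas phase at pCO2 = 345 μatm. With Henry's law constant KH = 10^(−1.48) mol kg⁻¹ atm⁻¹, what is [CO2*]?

[CO2*] = 11.4 μmol/kg

KH = 10^(−1.48) = 3.311×10^-2 mol kg⁻¹ atm⁻¹
[CO2*] = KH · pCO2 = 3.311×10^-2 × 345×10^-6 atm = 1.14×10^-5 mol/kg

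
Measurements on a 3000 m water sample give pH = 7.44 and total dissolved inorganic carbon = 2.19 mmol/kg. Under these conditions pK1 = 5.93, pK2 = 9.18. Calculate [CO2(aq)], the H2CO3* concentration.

α₀ = 1 / (1 + K1/[H⁺] + K1K2/[H⁺]²) = 1 / (1 + 10^+1.51 + 10^-0.23)
   = 1 / (1 + 32.359 + 0.58884) = 1/33.948 = 0.02946
[CO2*] = α₀ × DIC = 0.02946 × 2.19 = 0.0645 mmol/kg

[CO2*] = 0.0645 mmol/kg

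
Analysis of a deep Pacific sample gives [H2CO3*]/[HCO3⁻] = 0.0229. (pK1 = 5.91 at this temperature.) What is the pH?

pH = 7.55

From K1 = [H⁺][HCO3⁻]/[H2CO3*]:  pH = pK1 − log₁₀([H2CO3*]/[HCO3⁻])
log₁₀(0.0229) = -1.640
pH = 5.91 − (-1.640) = 7.55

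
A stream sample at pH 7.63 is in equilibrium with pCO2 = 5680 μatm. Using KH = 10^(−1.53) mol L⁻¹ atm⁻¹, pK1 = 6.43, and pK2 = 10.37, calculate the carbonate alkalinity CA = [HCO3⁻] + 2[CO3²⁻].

[CO2*] = KH · pCO2 = 10^(−1.53) × 5680×10^-6 = 1.676×10^-4 mol/L
α₀ = 1/(1 + K1/[H⁺] + K1K2/[H⁺]²) = 1/(1 + 10^+1.20 + 10^-1.54) = 0.05925
DIC = [CO2*]/α₀ = 1.676×10^-4 / 0.05925 = 2.829 mmol/L
CA = (α₁ + 2α₂)·DIC = (0.9390 + 2×0.001709) × 2.829 = 2.67 mmol/L

CA = 2.67 mmol/L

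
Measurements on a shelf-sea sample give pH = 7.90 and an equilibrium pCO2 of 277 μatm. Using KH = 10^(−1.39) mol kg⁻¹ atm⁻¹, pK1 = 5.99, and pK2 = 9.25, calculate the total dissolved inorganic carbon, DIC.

DIC = 0.969 mmol/kg

[CO2*] = KH · pCO2 = 10^(−1.39) × 277×10^-6 = 1.128×10^-5 mol/kg
α₀ = 1/(1 + K1/[H⁺] + K1K2/[H⁺]²) = 1/(1 + 10^+1.91 + 10^+0.56) = 0.01164
DIC = [CO2*]/α₀ = 1.128×10^-5 / 0.01164 = 0.969 mmol/kg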